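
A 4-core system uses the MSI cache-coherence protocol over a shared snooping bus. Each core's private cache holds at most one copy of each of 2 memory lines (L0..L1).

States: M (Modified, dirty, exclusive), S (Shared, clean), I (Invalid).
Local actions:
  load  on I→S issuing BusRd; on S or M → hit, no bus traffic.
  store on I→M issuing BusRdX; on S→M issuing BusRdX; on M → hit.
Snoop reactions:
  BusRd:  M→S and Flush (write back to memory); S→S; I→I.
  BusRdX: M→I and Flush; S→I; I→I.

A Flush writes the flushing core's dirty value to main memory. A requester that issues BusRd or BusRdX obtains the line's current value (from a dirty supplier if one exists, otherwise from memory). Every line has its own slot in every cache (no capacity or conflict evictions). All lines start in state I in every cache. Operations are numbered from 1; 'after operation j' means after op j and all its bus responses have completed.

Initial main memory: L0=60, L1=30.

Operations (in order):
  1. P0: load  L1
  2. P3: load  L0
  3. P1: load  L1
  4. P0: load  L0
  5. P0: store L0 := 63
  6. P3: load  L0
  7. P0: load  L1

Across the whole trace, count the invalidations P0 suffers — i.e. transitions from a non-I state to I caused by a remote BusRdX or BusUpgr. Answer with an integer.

invalidations = 0

  op1 P0: load  L1 → S/I/I/I on L1; bus BusRd; mem=30
  op2 P3: load  L0 → I/I/I/S on L0; bus BusRd; mem=60
  op3 P1: load  L1 → S/S/I/I on L1; bus BusRd; mem=30
  op4 P0: load  L0 → S/I/I/S on L0; bus BusRd; mem=60
  op5 P0: store L0 := 63 → M/I/I/I on L0; bus BusRdX; mem=60
  op6 P3: load  L0 → S/I/I/S on L0; bus BusRd Flush; mem=63
  op7 P0: load  L1 → S/S/I/I on L1; bus (none); mem=30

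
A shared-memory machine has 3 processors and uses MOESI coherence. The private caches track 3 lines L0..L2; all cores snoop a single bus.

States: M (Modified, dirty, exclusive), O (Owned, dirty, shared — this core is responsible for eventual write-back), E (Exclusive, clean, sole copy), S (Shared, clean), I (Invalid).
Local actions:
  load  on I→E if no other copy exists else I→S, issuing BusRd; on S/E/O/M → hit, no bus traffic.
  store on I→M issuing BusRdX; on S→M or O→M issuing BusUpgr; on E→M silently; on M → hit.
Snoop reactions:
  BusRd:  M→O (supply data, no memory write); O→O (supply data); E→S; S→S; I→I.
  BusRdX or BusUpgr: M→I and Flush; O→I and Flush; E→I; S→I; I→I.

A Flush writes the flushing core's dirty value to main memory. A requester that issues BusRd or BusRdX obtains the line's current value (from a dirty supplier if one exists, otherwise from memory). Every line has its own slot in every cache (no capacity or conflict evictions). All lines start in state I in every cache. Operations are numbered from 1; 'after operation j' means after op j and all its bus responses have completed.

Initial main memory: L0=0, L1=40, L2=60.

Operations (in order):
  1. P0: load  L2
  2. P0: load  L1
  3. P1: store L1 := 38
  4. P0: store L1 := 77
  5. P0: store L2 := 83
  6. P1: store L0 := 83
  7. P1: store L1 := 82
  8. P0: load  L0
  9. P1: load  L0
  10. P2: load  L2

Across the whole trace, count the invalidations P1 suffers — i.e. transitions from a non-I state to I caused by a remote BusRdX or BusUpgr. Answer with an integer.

step 1: P0: load  L2  ⟶  EII  (L2)  txn=BusRd  M[L2]=60
step 2: P0: load  L1  ⟶  EII  (L1)  txn=BusRd  M[L1]=40
step 3: P1: store L1 := 38  ⟶  IMI  (L1)  txn=BusRdX  M[L1]=40
step 4: P0: store L1 := 77  ⟶  MII  (L1)  txn=BusRdX+Flush  M[L1]=38
step 5: P0: store L2 := 83  ⟶  MII  (L2)  txn=∅  M[L2]=60
step 6: P1: store L0 := 83  ⟶  IMI  (L0)  txn=BusRdX  M[L0]=0
step 7: P1: store L1 := 82  ⟶  IMI  (L1)  txn=BusRdX+Flush  M[L1]=77
step 8: P0: load  L0  ⟶  SOI  (L0)  txn=BusRd  M[L0]=0
step 9: P1: load  L0  ⟶  SOI  (L0)  txn=∅  M[L0]=0
step 10: P2: load  L2  ⟶  OIS  (L2)  txn=BusRd  M[L2]=60

invalidations = 1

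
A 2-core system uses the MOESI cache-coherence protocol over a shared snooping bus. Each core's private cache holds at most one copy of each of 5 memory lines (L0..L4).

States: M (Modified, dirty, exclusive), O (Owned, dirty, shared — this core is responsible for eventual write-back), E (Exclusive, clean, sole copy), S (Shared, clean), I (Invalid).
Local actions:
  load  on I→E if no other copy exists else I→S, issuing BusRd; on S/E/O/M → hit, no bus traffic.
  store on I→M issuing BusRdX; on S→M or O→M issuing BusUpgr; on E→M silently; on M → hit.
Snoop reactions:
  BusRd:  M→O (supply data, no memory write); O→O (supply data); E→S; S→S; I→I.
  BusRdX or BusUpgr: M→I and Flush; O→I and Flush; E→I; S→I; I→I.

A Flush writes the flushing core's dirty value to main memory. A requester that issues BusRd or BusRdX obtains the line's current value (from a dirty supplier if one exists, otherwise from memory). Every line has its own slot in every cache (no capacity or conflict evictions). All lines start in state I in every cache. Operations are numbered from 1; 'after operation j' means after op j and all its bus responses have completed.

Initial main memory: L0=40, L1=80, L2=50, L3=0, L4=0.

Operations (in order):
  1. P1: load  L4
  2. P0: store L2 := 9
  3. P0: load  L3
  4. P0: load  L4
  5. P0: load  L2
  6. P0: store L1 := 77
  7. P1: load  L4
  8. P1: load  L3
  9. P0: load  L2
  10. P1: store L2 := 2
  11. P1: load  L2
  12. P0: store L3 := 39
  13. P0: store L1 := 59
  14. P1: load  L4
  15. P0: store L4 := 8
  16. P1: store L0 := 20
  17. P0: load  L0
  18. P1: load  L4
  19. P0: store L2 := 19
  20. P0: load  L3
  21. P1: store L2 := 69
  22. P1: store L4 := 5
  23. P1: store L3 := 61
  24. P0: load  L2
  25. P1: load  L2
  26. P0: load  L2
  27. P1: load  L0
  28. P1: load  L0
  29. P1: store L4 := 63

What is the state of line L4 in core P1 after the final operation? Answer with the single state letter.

state = M

step 1: P1: load  L4  ⟶  IE  (L4)  txn=BusRd  M[L4]=0
step 2: P0: store L2 := 9  ⟶  MI  (L2)  txn=BusRdX  M[L2]=50
step 3: P0: load  L3  ⟶  EI  (L3)  txn=BusRd  M[L3]=0
step 4: P0: load  L4  ⟶  SS  (L4)  txn=BusRd  M[L4]=0
step 5: P0: load  L2  ⟶  MI  (L2)  txn=∅  M[L2]=50
step 6: P0: store L1 := 77  ⟶  MI  (L1)  txn=BusRdX  M[L1]=80
step 7: P1: load  L4  ⟶  SS  (L4)  txn=∅  M[L4]=0
step 8: P1: load  L3  ⟶  SS  (L3)  txn=BusRd  M[L3]=0
step 9: P0: load  L2  ⟶  MI  (L2)  txn=∅  M[L2]=50
step 10: P1: store L2 := 2  ⟶  IM  (L2)  txn=BusRdX+Flush  M[L2]=9
step 11: P1: load  L2  ⟶  IM  (L2)  txn=∅  M[L2]=9
step 12: P0: store L3 := 39  ⟶  MI  (L3)  txn=BusUpgr  M[L3]=0
step 13: P0: store L1 := 59  ⟶  MI  (L1)  txn=∅  M[L1]=80
step 14: P1: load  L4  ⟶  SS  (L4)  txn=∅  M[L4]=0
step 15: P0: store L4 := 8  ⟶  MI  (L4)  txn=BusUpgr  M[L4]=0
step 16: P1: store L0 := 20  ⟶  IM  (L0)  txn=BusRdX  M[L0]=40
step 17: P0: load  L0  ⟶  SO  (L0)  txn=BusRd  M[L0]=40
step 18: P1: load  L4  ⟶  OS  (L4)  txn=BusRd  M[L4]=0
step 19: P0: store L2 := 19  ⟶  MI  (L2)  txn=BusRdX+Flush  M[L2]=2
step 20: P0: load  L3  ⟶  MI  (L3)  txn=∅  M[L3]=0
step 21: P1: store L2 := 69  ⟶  IM  (L2)  txn=BusRdX+Flush  M[L2]=19
step 22: P1: store L4 := 5  ⟶  IM  (L4)  txn=BusUpgr+Flush  M[L4]=8
step 23: P1: store L3 := 61  ⟶  IM  (L3)  txn=BusRdX+Flush  M[L3]=39
step 24: P0: load  L2  ⟶  SO  (L2)  txn=BusRd  M[L2]=19
step 25: P1: load  L2  ⟶  SO  (L2)  txn=∅  M[L2]=19
step 26: P0: load  L2  ⟶  SO  (L2)  txn=∅  M[L2]=19
step 27: P1: load  L0  ⟶  SO  (L0)  txn=∅  M[L0]=40
step 28: P1: load  L0  ⟶  SO  (L0)  txn=∅  M[L0]=40
step 29: P1: store L4 := 63  ⟶  IM  (L4)  txn=∅  M[L4]=8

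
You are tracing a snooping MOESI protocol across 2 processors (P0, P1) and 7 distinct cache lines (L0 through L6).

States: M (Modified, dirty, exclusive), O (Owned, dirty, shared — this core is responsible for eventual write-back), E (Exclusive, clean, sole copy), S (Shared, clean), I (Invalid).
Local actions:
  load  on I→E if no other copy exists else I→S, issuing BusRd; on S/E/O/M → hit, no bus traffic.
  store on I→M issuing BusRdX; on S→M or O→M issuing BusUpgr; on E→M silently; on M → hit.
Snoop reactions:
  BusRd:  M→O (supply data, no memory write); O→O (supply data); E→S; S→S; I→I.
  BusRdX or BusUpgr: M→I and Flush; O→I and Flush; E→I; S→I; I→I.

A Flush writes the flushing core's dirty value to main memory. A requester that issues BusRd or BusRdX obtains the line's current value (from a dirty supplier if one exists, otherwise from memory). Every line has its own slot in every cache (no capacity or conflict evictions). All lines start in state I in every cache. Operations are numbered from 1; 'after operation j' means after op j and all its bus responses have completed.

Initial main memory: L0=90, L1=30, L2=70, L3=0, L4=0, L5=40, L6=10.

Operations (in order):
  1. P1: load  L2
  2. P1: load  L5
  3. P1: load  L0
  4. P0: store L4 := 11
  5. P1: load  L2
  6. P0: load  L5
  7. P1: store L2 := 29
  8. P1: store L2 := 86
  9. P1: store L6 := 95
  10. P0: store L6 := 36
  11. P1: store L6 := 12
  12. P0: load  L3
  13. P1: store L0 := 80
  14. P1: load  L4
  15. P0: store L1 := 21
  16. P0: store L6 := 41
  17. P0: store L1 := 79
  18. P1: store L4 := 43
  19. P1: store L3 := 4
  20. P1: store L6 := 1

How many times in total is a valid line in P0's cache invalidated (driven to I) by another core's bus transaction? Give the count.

invalidations = 4

[1] P1: load  L2 | P0:I, P1:E(70) | bus: BusRd
[2] P1: load  L5 | P0:I, P1:E(40) | bus: BusRd
[3] P1: load  L0 | P0:I, P1:E(90) | bus: BusRd
[4] P0: store L4 := 11 | P0:M(11), P1:I | bus: BusRdX
[5] P1: load  L2 | P0:I, P1:E(70) | bus: none
[6] P0: load  L5 | P0:S(40), P1:S(40) | bus: BusRd
[7] P1: store L2 := 29 | P0:I, P1:M(29) | bus: none
[8] P1: store L2 := 86 | P0:I, P1:M(86) | bus: none
[9] P1: store L6 := 95 | P0:I, P1:M(95) | bus: BusRdX
[10] P0: store L6 := 36 | P0:M(36), P1:I | bus: BusRdX,Flush
[11] P1: store L6 := 12 | P0:I, P1:M(12) | bus: BusRdX,Flush
[12] P0: load  L3 | P0:E(0), P1:I | bus: BusRd
[13] P1: store L0 := 80 | P0:I, P1:M(80) | bus: none
[14] P1: load  L4 | P0:O(11), P1:S(11) | bus: BusRd
[15] P0: store L1 := 21 | P0:M(21), P1:I | bus: BusRdX
[16] P0: store L6 := 41 | P0:M(41), P1:I | bus: BusRdX,Flush
[17] P0: store L1 := 79 | P0:M(79), P1:I | bus: none
[18] P1: store L4 := 43 | P0:I, P1:M(43) | bus: BusUpgr,Flush
[19] P1: store L3 := 4 | P0:I, P1:M(4) | bus: BusRdX
[20] P1: store L6 := 1 | P0:I, P1:M(1) | bus: BusRdX,Flush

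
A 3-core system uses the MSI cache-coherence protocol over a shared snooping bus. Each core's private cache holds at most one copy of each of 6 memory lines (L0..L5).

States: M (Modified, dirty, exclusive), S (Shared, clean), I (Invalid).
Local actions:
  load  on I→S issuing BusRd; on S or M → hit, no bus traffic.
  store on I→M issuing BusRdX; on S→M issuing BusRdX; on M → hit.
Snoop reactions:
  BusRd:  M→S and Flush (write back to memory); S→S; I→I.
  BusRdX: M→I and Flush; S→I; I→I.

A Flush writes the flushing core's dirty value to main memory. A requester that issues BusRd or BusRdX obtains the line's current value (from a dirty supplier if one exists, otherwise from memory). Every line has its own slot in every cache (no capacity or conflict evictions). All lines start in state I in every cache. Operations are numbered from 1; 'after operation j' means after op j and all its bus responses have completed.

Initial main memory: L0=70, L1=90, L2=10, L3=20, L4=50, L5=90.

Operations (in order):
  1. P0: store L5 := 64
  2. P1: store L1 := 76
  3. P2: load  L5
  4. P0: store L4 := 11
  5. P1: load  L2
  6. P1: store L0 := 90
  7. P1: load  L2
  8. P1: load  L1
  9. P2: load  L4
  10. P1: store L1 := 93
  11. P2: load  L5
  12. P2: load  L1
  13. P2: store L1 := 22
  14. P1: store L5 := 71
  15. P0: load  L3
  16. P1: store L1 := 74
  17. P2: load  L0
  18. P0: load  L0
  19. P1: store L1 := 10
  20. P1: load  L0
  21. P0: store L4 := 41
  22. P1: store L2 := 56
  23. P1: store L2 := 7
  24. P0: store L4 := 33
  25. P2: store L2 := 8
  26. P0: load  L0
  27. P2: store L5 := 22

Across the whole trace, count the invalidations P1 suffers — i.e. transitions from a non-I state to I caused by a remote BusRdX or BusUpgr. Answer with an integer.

1. P0: store L5 := 64  bus=[BusRdX]  L5: P0=M P1=I P2=I  mem[L5]=90
2. P1: store L1 := 76  bus=[BusRdX]  L1: P0=I P1=M P2=I  mem[L1]=90
3. P2: load  L5  bus=[BusRd,Flush]  L5: P0=S P1=I P2=S  mem[L5]=64
4. P0: store L4 := 11  bus=[BusRdX]  L4: P0=M P1=I P2=I  mem[L4]=50
5. P1: load  L2  bus=[BusRd]  L2: P0=I P1=S P2=I  mem[L2]=10
6. P1: store L0 := 90  bus=[BusRdX]  L0: P0=I P1=M P2=I  mem[L0]=70
7. P1: load  L2  bus=[-]  L2: P0=I P1=S P2=I  mem[L2]=10
8. P1: load  L1  bus=[-]  L1: P0=I P1=M P2=I  mem[L1]=90
9. P2: load  L4  bus=[BusRd,Flush]  L4: P0=S P1=I P2=S  mem[L4]=11
10. P1: store L1 := 93  bus=[-]  L1: P0=I P1=M P2=I  mem[L1]=90
11. P2: load  L5  bus=[-]  L5: P0=S P1=I P2=S  mem[L5]=64
12. P2: load  L1  bus=[BusRd,Flush]  L1: P0=I P1=S P2=S  mem[L1]=93
13. P2: store L1 := 22  bus=[BusRdX]  L1: P0=I P1=I P2=M  mem[L1]=93
14. P1: store L5 := 71  bus=[BusRdX]  L5: P0=I P1=M P2=I  mem[L5]=64
15. P0: load  L3  bus=[BusRd]  L3: P0=S P1=I P2=I  mem[L3]=20
16. P1: store L1 := 74  bus=[BusRdX,Flush]  L1: P0=I P1=M P2=I  mem[L1]=22
17. P2: load  L0  bus=[BusRd,Flush]  L0: P0=I P1=S P2=S  mem[L0]=90
18. P0: load  L0  bus=[BusRd]  L0: P0=S P1=S P2=S  mem[L0]=90
19. P1: store L1 := 10  bus=[-]  L1: P0=I P1=M P2=I  mem[L1]=22
20. P1: load  L0  bus=[-]  L0: P0=S P1=S P2=S  mem[L0]=90
21. P0: store L4 := 41  bus=[BusRdX]  L4: P0=M P1=I P2=I  mem[L4]=11
22. P1: store L2 := 56  bus=[BusRdX]  L2: P0=I P1=M P2=I  mem[L2]=10
23. P1: store L2 := 7  bus=[-]  L2: P0=I P1=M P2=I  mem[L2]=10
24. P0: store L4 := 33  bus=[-]  L4: P0=M P1=I P2=I  mem[L4]=11
25. P2: store L2 := 8  bus=[BusRdX,Flush]  L2: P0=I P1=I P2=M  mem[L2]=7
26. P0: load  L0  bus=[-]  L0: P0=S P1=S P2=S  mem[L0]=90
27. P2: store L5 := 22  bus=[BusRdX,Flush]  L5: P0=I P1=I P2=M  mem[L5]=71

invalidations = 3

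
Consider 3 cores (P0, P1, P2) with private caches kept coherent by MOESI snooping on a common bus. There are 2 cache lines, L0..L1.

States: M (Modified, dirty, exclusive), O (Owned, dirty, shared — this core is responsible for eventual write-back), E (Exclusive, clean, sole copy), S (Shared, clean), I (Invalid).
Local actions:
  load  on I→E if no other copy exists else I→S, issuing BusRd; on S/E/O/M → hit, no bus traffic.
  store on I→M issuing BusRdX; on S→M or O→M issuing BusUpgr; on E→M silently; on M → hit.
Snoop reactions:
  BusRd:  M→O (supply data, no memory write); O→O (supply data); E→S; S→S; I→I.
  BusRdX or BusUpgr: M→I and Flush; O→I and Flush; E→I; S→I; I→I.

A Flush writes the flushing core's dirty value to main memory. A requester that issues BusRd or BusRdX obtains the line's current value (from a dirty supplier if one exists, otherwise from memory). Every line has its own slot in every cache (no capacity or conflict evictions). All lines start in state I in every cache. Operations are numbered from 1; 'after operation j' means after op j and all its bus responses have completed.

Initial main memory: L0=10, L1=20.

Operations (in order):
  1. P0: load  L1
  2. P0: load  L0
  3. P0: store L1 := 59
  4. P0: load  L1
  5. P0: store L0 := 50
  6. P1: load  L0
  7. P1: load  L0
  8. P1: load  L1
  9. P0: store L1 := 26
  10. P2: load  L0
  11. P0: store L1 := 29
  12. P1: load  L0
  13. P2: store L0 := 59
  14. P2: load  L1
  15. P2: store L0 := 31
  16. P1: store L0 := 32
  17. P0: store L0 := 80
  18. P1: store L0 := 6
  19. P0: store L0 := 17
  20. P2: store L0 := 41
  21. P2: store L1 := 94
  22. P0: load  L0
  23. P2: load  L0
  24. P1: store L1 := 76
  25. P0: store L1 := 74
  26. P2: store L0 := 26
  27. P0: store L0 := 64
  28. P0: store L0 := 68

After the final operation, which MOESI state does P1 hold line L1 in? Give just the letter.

state = I

  op1 P0: load  L1 → E/I/I on L1; bus BusRd; mem=20
  op2 P0: load  L0 → E/I/I on L0; bus BusRd; mem=10
  op3 P0: store L1 := 59 → M/I/I on L1; bus (none); mem=20
  op4 P0: load  L1 → M/I/I on L1; bus (none); mem=20
  op5 P0: store L0 := 50 → M/I/I on L0; bus (none); mem=10
  op6 P1: load  L0 → O/S/I on L0; bus BusRd; mem=10
  op7 P1: load  L0 → O/S/I on L0; bus (none); mem=10
  op8 P1: load  L1 → O/S/I on L1; bus BusRd; mem=20
  op9 P0: store L1 := 26 → M/I/I on L1; bus BusUpgr; mem=20
  op10 P2: load  L0 → O/S/S on L0; bus BusRd; mem=10
  op11 P0: store L1 := 29 → M/I/I on L1; bus (none); mem=20
  op12 P1: load  L0 → O/S/S on L0; bus (none); mem=10
  op13 P2: store L0 := 59 → I/I/M on L0; bus BusUpgr Flush; mem=50
  op14 P2: load  L1 → O/I/S on L1; bus BusRd; mem=20
  op15 P2: store L0 := 31 → I/I/M on L0; bus (none); mem=50
  op16 P1: store L0 := 32 → I/M/I on L0; bus BusRdX Flush; mem=31
  op17 P0: store L0 := 80 → M/I/I on L0; bus BusRdX Flush; mem=32
  op18 P1: store L0 := 6 → I/M/I on L0; bus BusRdX Flush; mem=80
  op19 P0: store L0 := 17 → M/I/I on L0; bus BusRdX Flush; mem=6
  op20 P2: store L0 := 41 → I/I/M on L0; bus BusRdX Flush; mem=17
  op21 P2: store L1 := 94 → I/I/M on L1; bus BusUpgr Flush; mem=29
  op22 P0: load  L0 → S/I/O on L0; bus BusRd; mem=17
  op23 P2: load  L0 → S/I/O on L0; bus (none); mem=17
  op24 P1: store L1 := 76 → I/M/I on L1; bus BusRdX Flush; mem=94
  op25 P0: store L1 := 74 → M/I/I on L1; bus BusRdX Flush; mem=76
  op26 P2: store L0 := 26 → I/I/M on L0; bus BusUpgr; mem=17
  op27 P0: store L0 := 64 → M/I/I on L0; bus BusRdX Flush; mem=26
  op28 P0: store L0 := 68 → M/I/I on L0; bus (none); mem=26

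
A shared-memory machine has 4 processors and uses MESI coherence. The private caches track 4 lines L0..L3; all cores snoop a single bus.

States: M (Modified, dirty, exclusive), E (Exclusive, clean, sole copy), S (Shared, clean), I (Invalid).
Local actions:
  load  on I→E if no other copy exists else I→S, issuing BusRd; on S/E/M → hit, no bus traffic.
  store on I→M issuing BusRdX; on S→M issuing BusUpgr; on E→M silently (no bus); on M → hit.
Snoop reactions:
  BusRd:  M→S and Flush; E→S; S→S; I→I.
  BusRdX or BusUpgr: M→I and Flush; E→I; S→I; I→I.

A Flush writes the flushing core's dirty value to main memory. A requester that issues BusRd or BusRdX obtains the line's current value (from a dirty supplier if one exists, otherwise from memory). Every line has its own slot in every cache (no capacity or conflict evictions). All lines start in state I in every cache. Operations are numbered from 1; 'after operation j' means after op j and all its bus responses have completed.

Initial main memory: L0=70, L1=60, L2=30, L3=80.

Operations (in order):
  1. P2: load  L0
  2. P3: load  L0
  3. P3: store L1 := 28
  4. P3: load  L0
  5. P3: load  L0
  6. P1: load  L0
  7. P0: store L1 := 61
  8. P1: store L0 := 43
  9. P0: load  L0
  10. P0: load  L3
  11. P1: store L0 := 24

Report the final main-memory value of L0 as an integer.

memory[L0] = 43

[1] P2: load  L0 | P0:I, P1:I, P2:E(70), P3:I | bus: BusRd
[2] P3: load  L0 | P0:I, P1:I, P2:S(70), P3:S(70) | bus: BusRd
[3] P3: store L1 := 28 | P0:I, P1:I, P2:I, P3:M(28) | bus: BusRdX
[4] P3: load  L0 | P0:I, P1:I, P2:S(70), P3:S(70) | bus: none
[5] P3: load  L0 | P0:I, P1:I, P2:S(70), P3:S(70) | bus: none
[6] P1: load  L0 | P0:I, P1:S(70), P2:S(70), P3:S(70) | bus: BusRd
[7] P0: store L1 := 61 | P0:M(61), P1:I, P2:I, P3:I | bus: BusRdX,Flush
[8] P1: store L0 := 43 | P0:I, P1:M(43), P2:I, P3:I | bus: BusUpgr
[9] P0: load  L0 | P0:S(43), P1:S(43), P2:I, P3:I | bus: BusRd,Flush
[10] P0: load  L3 | P0:E(80), P1:I, P2:I, P3:I | bus: BusRd
[11] P1: store L0 := 24 | P0:I, P1:M(24), P2:I, P3:I | bus: BusUpgr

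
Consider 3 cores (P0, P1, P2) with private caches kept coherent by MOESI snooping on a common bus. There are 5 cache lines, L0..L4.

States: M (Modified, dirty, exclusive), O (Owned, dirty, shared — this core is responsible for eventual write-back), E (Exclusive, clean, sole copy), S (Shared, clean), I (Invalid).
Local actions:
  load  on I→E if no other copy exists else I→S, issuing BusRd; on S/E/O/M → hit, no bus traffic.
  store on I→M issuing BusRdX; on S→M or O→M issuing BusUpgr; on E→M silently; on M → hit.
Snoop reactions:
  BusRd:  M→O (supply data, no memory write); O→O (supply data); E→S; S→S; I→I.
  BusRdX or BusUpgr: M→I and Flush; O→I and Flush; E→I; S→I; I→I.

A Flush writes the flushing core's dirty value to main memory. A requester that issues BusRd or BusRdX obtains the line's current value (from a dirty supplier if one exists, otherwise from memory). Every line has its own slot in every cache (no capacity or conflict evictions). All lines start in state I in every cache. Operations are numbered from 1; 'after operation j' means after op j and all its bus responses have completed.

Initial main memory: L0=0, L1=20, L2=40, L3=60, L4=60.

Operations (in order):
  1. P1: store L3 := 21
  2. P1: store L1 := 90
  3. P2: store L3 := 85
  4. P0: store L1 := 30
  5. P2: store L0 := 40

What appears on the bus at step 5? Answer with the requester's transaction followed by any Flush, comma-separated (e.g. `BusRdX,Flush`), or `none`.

  op1 P1: store L3 := 21 → I/M/I on L3; bus BusRdX; mem=60
  op2 P1: store L1 := 90 → I/M/I on L1; bus BusRdX; mem=20
  op3 P2: store L3 := 85 → I/I/M on L3; bus BusRdX Flush; mem=21
  op4 P0: store L1 := 30 → M/I/I on L1; bus BusRdX Flush; mem=90
  op5 P2: store L0 := 40 → I/I/M on L0; bus BusRdX; mem=0

bus = BusRdX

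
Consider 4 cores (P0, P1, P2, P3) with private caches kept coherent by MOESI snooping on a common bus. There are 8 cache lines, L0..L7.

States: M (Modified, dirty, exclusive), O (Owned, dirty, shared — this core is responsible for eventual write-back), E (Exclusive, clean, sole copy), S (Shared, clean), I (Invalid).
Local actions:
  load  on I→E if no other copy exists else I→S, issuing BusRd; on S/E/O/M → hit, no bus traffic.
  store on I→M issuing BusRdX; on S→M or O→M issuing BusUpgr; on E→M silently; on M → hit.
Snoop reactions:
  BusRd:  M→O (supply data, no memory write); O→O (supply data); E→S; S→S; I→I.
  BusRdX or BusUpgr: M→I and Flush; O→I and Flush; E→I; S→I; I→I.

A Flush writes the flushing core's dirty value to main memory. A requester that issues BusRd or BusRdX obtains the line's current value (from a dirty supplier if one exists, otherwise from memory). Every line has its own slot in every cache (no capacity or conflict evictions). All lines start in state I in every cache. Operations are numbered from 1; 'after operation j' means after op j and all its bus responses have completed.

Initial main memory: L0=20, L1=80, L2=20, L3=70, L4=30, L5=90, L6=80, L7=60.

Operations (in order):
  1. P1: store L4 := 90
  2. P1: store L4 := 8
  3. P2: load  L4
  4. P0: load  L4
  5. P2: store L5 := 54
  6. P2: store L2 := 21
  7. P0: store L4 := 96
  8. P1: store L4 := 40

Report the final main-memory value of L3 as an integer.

memory[L3] = 70

step 1: P1: store L4 := 90  ⟶  IMII  (L4)  txn=BusRdX  M[L4]=30
step 2: P1: store L4 := 8  ⟶  IMII  (L4)  txn=∅  M[L4]=30
step 3: P2: load  L4  ⟶  IOSI  (L4)  txn=BusRd  M[L4]=30
step 4: P0: load  L4  ⟶  SOSI  (L4)  txn=BusRd  M[L4]=30
step 5: P2: store L5 := 54  ⟶  IIMI  (L5)  txn=BusRdX  M[L5]=90
step 6: P2: store L2 := 21  ⟶  IIMI  (L2)  txn=BusRdX  M[L2]=20
step 7: P0: store L4 := 96  ⟶  MIII  (L4)  txn=BusUpgr+Flush  M[L4]=8
step 8: P1: store L4 := 40  ⟶  IMII  (L4)  txn=BusRdX+Flush  M[L4]=96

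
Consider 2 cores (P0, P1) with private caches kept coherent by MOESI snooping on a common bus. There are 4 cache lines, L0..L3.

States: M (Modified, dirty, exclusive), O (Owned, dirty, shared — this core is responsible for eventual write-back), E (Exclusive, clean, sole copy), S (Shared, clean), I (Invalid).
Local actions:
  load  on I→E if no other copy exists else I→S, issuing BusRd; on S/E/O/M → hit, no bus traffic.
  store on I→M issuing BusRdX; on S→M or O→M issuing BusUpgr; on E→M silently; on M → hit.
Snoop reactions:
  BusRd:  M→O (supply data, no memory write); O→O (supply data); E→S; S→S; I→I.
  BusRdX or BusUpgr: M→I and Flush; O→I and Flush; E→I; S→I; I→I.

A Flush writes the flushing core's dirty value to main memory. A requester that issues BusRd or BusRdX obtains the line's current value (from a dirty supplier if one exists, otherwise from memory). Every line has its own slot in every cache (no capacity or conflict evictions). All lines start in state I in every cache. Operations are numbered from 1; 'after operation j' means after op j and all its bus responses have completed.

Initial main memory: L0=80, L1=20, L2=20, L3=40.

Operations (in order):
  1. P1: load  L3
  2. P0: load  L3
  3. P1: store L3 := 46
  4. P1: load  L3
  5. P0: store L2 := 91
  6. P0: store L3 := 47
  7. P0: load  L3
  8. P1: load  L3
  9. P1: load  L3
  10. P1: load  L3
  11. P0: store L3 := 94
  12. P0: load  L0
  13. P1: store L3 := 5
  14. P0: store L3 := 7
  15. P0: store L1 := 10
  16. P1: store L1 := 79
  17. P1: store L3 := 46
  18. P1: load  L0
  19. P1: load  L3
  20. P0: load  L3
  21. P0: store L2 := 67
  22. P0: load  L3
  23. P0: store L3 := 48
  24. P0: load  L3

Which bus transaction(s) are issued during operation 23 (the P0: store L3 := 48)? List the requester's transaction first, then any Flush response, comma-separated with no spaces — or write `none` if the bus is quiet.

bus = BusUpgr,Flush

  op1 P1: load  L3 → I/E on L3; bus BusRd; mem=40
  op2 P0: load  L3 → S/S on L3; bus BusRd; mem=40
  op3 P1: store L3 := 46 → I/M on L3; bus BusUpgr; mem=40
  op4 P1: load  L3 → I/M on L3; bus (none); mem=40
  op5 P0: store L2 := 91 → M/I on L2; bus BusRdX; mem=20
  op6 P0: store L3 := 47 → M/I on L3; bus BusRdX Flush; mem=46
  op7 P0: load  L3 → M/I on L3; bus (none); mem=46
  op8 P1: load  L3 → O/S on L3; bus BusRd; mem=46
  op9 P1: load  L3 → O/S on L3; bus (none); mem=46
  op10 P1: load  L3 → O/S on L3; bus (none); mem=46
  op11 P0: store L3 := 94 → M/I on L3; bus BusUpgr; mem=46
  op12 P0: load  L0 → E/I on L0; bus BusRd; mem=80
  op13 P1: store L3 := 5 → I/M on L3; bus BusRdX Flush; mem=94
  op14 P0: store L3 := 7 → M/I on L3; bus BusRdX Flush; mem=5
  op15 P0: store L1 := 10 → M/I on L1; bus BusRdX; mem=20
  op16 P1: store L1 := 79 → I/M on L1; bus BusRdX Flush; mem=10
  op17 P1: store L3 := 46 → I/M on L3; bus BusRdX Flush; mem=7
  op18 P1: load  L0 → S/S on L0; bus BusRd; mem=80
  op19 P1: load  L3 → I/M on L3; bus (none); mem=7
  op20 P0: load  L3 → S/O on L3; bus BusRd; mem=7
  op21 P0: store L2 := 67 → M/I on L2; bus (none); mem=20
  op22 P0: load  L3 → S/O on L3; bus (none); mem=7
  op23 P0: store L3 := 48 → M/I on L3; bus BusUpgr Flush; mem=46
  op24 P0: load  L3 → M/I on L3; bus (none); mem=46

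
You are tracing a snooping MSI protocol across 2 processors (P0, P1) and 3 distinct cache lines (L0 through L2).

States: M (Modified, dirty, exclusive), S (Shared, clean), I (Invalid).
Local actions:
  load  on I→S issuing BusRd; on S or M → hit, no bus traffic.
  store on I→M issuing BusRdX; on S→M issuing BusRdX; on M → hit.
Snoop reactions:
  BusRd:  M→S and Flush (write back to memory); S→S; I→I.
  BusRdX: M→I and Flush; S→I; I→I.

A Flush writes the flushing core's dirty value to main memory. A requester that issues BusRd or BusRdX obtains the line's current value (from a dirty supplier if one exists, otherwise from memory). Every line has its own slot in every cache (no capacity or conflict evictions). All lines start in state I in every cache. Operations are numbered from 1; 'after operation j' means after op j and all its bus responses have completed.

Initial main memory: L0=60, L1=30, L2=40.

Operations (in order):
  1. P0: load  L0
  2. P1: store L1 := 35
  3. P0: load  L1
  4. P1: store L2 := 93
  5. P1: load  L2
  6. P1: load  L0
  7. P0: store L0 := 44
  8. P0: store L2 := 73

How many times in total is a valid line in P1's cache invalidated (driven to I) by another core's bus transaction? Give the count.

invalidations = 2

  op1 P0: load  L0 → S/I on L0; bus BusRd; mem=60
  op2 P1: store L1 := 35 → I/M on L1; bus BusRdX; mem=30
  op3 P0: load  L1 → S/S on L1; bus BusRd Flush; mem=35
  op4 P1: store L2 := 93 → I/M on L2; bus BusRdX; mem=40
  op5 P1: load  L2 → I/M on L2; bus (none); mem=40
  op6 P1: load  L0 → S/S on L0; bus BusRd; mem=60
  op7 P0: store L0 := 44 → M/I on L0; bus BusRdX; mem=60
  op8 P0: store L2 := 73 → M/I on L2; bus BusRdX Flush; mem=93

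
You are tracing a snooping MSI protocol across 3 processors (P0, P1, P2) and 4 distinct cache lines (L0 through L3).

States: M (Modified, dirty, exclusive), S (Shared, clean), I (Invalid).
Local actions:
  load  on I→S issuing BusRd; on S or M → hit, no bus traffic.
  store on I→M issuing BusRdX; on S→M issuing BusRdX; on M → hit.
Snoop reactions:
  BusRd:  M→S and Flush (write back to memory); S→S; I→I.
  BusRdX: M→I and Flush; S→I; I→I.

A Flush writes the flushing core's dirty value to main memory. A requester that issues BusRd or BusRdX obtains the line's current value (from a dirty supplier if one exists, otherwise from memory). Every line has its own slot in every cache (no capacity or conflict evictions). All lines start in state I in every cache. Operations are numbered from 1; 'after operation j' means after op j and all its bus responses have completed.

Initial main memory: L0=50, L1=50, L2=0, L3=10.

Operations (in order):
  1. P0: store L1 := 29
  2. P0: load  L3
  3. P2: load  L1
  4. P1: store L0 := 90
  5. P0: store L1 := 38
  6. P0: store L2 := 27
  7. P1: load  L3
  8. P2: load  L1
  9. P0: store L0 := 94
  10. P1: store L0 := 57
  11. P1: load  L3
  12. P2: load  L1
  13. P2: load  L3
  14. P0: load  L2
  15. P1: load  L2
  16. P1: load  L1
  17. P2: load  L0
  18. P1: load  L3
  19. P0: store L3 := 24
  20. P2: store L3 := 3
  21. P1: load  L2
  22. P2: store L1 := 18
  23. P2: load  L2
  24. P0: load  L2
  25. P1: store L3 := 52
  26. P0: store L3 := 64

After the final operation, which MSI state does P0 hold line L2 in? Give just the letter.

1. P0: store L1 := 29  bus=[BusRdX]  L1: P0=M P1=I P2=I  mem[L1]=50
2. P0: load  L3  bus=[BusRd]  L3: P0=S P1=I P2=I  mem[L3]=10
3. P2: load  L1  bus=[BusRd,Flush]  L1: P0=S P1=I P2=S  mem[L1]=29
4. P1: store L0 := 90  bus=[BusRdX]  L0: P0=I P1=M P2=I  mem[L0]=50
5. P0: store L1 := 38  bus=[BusRdX]  L1: P0=M P1=I P2=I  mem[L1]=29
6. P0: store L2 := 27  bus=[BusRdX]  L2: P0=M P1=I P2=I  mem[L2]=0
7. P1: load  L3  bus=[BusRd]  L3: P0=S P1=S P2=I  mem[L3]=10
8. P2: load  L1  bus=[BusRd,Flush]  L1: P0=S P1=I P2=S  mem[L1]=38
9. P0: store L0 := 94  bus=[BusRdX,Flush]  L0: P0=M P1=I P2=I  mem[L0]=90
10. P1: store L0 := 57  bus=[BusRdX,Flush]  L0: P0=I P1=M P2=I  mem[L0]=94
11. P1: load  L3  bus=[-]  L3: P0=S P1=S P2=I  mem[L3]=10
12. P2: load  L1  bus=[-]  L1: P0=S P1=I P2=S  mem[L1]=38
13. P2: load  L3  bus=[BusRd]  L3: P0=S P1=S P2=S  mem[L3]=10
14. P0: load  L2  bus=[-]  L2: P0=M P1=I P2=I  mem[L2]=0
15. P1: load  L2  bus=[BusRd,Flush]  L2: P0=S P1=S P2=I  mem[L2]=27
16. P1: load  L1  bus=[BusRd]  L1: P0=S P1=S P2=S  mem[L1]=38
17. P2: load  L0  bus=[BusRd,Flush]  L0: P0=I P1=S P2=S  mem[L0]=57
18. P1: load  L3  bus=[-]  L3: P0=S P1=S P2=S  mem[L3]=10
19. P0: store L3 := 24  bus=[BusRdX]  L3: P0=M P1=I P2=I  mem[L3]=10
20. P2: store L3 := 3  bus=[BusRdX,Flush]  L3: P0=I P1=I P2=M  mem[L3]=24
21. P1: load  L2  bus=[-]  L2: P0=S P1=S P2=I  mem[L2]=27
22. P2: store L1 := 18  bus=[BusRdX]  L1: P0=I P1=I P2=M  mem[L1]=38
23. P2: load  L2  bus=[BusRd]  L2: P0=S P1=S P2=S  mem[L2]=27
24. P0: load  L2  bus=[-]  L2: P0=S P1=S P2=S  mem[L2]=27
25. P1: store L3 := 52  bus=[BusRdX,Flush]  L3: P0=I P1=M P2=I  mem[L3]=3
26. P0: store L3 := 64  bus=[BusRdX,Flush]  L3: P0=M P1=I P2=I  mem[L3]=52

state = S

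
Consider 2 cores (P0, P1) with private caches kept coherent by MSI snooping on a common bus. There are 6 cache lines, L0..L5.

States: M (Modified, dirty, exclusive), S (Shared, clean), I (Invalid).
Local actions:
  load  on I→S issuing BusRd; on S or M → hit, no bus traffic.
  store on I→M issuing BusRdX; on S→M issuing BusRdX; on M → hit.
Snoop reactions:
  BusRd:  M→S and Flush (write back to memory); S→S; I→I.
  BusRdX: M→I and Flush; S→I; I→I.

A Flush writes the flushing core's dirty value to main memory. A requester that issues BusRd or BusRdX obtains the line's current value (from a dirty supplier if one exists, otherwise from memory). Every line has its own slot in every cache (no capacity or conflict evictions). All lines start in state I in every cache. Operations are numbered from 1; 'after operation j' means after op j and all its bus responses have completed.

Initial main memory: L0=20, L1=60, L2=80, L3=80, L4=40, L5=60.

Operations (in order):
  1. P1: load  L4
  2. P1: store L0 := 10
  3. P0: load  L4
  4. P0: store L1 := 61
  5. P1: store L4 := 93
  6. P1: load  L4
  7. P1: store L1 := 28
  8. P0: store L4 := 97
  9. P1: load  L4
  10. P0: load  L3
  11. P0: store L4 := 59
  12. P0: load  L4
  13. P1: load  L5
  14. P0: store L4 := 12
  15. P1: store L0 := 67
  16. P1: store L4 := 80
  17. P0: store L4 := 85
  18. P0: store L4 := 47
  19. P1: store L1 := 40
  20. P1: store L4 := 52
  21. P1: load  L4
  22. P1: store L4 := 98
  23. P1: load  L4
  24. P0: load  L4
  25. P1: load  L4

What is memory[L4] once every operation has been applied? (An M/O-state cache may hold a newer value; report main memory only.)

step 1: P1: load  L4  ⟶  IS  (L4)  txn=BusRd  M[L4]=40
step 2: P1: store L0 := 10  ⟶  IM  (L0)  txn=BusRdX  M[L0]=20
step 3: P0: load  L4  ⟶  SS  (L4)  txn=BusRd  M[L4]=40
step 4: P0: store L1 := 61  ⟶  MI  (L1)  txn=BusRdX  M[L1]=60
step 5: P1: store L4 := 93  ⟶  IM  (L4)  txn=BusRdX  M[L4]=40
step 6: P1: load  L4  ⟶  IM  (L4)  txn=∅  M[L4]=40
step 7: P1: store L1 := 28  ⟶  IM  (L1)  txn=BusRdX+Flush  M[L1]=61
step 8: P0: store L4 := 97  ⟶  MI  (L4)  txn=BusRdX+Flush  M[L4]=93
step 9: P1: load  L4  ⟶  SS  (L4)  txn=BusRd+Flush  M[L4]=97
step 10: P0: load  L3  ⟶  SI  (L3)  txn=BusRd  M[L3]=80
step 11: P0: store L4 := 59  ⟶  MI  (L4)  txn=BusRdX  M[L4]=97
step 12: P0: load  L4  ⟶  MI  (L4)  txn=∅  M[L4]=97
step 13: P1: load  L5  ⟶  IS  (L5)  txn=BusRd  M[L5]=60
step 14: P0: store L4 := 12  ⟶  MI  (L4)  txn=∅  M[L4]=97
step 15: P1: store L0 := 67  ⟶  IM  (L0)  txn=∅  M[L0]=20
step 16: P1: store L4 := 80  ⟶  IM  (L4)  txn=BusRdX+Flush  M[L4]=12
step 17: P0: store L4 := 85  ⟶  MI  (L4)  txn=BusRdX+Flush  M[L4]=80
step 18: P0: store L4 := 47  ⟶  MI  (L4)  txn=∅  M[L4]=80
step 19: P1: store L1 := 40  ⟶  IM  (L1)  txn=∅  M[L1]=61
step 20: P1: store L4 := 52  ⟶  IM  (L4)  txn=BusRdX+Flush  M[L4]=47
step 21: P1: load  L4  ⟶  IM  (L4)  txn=∅  M[L4]=47
step 22: P1: store L4 := 98  ⟶  IM  (L4)  txn=∅  M[L4]=47
step 23: P1: load  L4  ⟶  IM  (L4)  txn=∅  M[L4]=47
step 24: P0: load  L4  ⟶  SS  (L4)  txn=BusRd+Flush  M[L4]=98
step 25: P1: load  L4  ⟶  SS  (L4)  txn=∅  M[L4]=98

memory[L4] = 98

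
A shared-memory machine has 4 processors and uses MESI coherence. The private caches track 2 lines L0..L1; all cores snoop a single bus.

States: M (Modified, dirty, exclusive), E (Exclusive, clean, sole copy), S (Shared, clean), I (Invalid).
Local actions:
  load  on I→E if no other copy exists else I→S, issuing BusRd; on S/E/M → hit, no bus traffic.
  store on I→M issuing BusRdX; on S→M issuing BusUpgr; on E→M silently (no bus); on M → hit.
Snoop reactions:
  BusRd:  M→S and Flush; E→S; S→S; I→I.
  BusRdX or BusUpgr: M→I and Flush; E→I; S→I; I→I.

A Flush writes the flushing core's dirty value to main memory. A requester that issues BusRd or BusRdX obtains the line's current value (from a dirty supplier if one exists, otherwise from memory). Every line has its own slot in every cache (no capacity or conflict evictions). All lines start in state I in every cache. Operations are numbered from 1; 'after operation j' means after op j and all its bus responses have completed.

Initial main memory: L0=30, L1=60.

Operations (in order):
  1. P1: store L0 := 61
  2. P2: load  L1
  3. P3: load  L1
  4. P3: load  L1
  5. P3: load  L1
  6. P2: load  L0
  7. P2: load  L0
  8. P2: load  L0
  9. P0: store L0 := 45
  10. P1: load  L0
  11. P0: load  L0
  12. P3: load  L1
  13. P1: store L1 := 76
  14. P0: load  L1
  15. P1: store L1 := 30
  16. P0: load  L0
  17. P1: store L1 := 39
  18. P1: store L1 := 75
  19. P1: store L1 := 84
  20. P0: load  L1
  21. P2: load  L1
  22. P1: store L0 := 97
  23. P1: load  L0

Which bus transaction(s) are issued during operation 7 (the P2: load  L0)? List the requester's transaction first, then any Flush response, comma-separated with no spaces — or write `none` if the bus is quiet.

bus = none

  op1 P1: store L0 := 61 → I/M/I/I on L0; bus BusRdX; mem=30
  op2 P2: load  L1 → I/I/E/I on L1; bus BusRd; mem=60
  op3 P3: load  L1 → I/I/S/S on L1; bus BusRd; mem=60
  op4 P3: load  L1 → I/I/S/S on L1; bus (none); mem=60
  op5 P3: load  L1 → I/I/S/S on L1; bus (none); mem=60
  op6 P2: load  L0 → I/S/S/I on L0; bus BusRd Flush; mem=61
  op7 P2: load  L0 → I/S/S/I on L0; bus (none); mem=61
  op8 P2: load  L0 → I/S/S/I on L0; bus (none); mem=61
  op9 P0: store L0 := 45 → M/I/I/I on L0; bus BusRdX; mem=61
  op10 P1: load  L0 → S/S/I/I on L0; bus BusRd Flush; mem=45
  op11 P0: load  L0 → S/S/I/I on L0; bus (none); mem=45
  op12 P3: load  L1 → I/I/S/S on L1; bus (none); mem=60
  op13 P1: store L1 := 76 → I/M/I/I on L1; bus BusRdX; mem=60
  op14 P0: load  L1 → S/S/I/I on L1; bus BusRd Flush; mem=76
  op15 P1: store L1 := 30 → I/M/I/I on L1; bus BusUpgr; mem=76
  op16 P0: load  L0 → S/S/I/I on L0; bus (none); mem=45
  op17 P1: store L1 := 39 → I/M/I/I on L1; bus (none); mem=76
  op18 P1: store L1 := 75 → I/M/I/I on L1; bus (none); mem=76
  op19 P1: store L1 := 84 → I/M/I/I on L1; bus (none); mem=76
  op20 P0: load  L1 → S/S/I/I on L1; bus BusRd Flush; mem=84
  op21 P2: load  L1 → S/S/S/I on L1; bus BusRd; mem=84
  op22 P1: store L0 := 97 → I/M/I/I on L0; bus BusUpgr; mem=45
  op23 P1: load  L0 → I/M/I/I on L0; bus (none); mem=45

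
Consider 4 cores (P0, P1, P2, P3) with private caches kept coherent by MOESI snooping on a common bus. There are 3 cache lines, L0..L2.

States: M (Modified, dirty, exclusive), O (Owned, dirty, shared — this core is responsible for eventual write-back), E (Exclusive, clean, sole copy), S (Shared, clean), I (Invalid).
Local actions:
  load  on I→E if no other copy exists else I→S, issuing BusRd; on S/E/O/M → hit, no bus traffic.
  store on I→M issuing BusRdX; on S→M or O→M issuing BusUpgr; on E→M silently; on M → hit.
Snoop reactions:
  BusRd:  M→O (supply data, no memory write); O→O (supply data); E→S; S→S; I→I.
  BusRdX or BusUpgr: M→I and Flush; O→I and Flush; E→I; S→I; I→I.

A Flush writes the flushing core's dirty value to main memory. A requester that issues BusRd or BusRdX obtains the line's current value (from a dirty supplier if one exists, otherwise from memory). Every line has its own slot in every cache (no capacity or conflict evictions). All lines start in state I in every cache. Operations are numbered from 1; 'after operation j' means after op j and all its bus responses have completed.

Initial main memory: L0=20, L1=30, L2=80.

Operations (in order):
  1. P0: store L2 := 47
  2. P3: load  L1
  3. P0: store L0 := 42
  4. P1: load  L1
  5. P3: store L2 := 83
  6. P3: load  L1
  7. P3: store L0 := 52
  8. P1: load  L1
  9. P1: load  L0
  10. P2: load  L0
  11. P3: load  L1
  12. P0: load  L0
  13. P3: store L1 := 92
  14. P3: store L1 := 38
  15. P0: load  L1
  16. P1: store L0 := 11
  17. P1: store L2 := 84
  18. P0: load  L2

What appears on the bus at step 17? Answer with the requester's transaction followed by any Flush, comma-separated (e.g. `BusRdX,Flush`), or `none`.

bus = BusRdX,Flush

1. P0: store L2 := 47  bus=[BusRdX]  L2: P0=M P1=I P2=I P3=I  mem[L2]=80
2. P3: load  L1  bus=[BusRd]  L1: P0=I P1=I P2=I P3=E  mem[L1]=30
3. P0: store L0 := 42  bus=[BusRdX]  L0: P0=M P1=I P2=I P3=I  mem[L0]=20
4. P1: load  L1  bus=[BusRd]  L1: P0=I P1=S P2=I P3=S  mem[L1]=30
5. P3: store L2 := 83  bus=[BusRdX,Flush]  L2: P0=I P1=I P2=I P3=M  mem[L2]=47
6. P3: load  L1  bus=[-]  L1: P0=I P1=S P2=I P3=S  mem[L1]=30
7. P3: store L0 := 52  bus=[BusRdX,Flush]  L0: P0=I P1=I P2=I P3=M  mem[L0]=42
8. P1: load  L1  bus=[-]  L1: P0=I P1=S P2=I P3=S  mem[L1]=30
9. P1: load  L0  bus=[BusRd]  L0: P0=I P1=S P2=I P3=O  mem[L0]=42
10. P2: load  L0  bus=[BusRd]  L0: P0=I P1=S P2=S P3=O  mem[L0]=42
11. P3: load  L1  bus=[-]  L1: P0=I P1=S P2=I P3=S  mem[L1]=30
12. P0: load  L0  bus=[BusRd]  L0: P0=S P1=S P2=S P3=O  mem[L0]=42
13. P3: store L1 := 92  bus=[BusUpgr]  L1: P0=I P1=I P2=I P3=M  mem[L1]=30
14. P3: store L1 := 38  bus=[-]  L1: P0=I P1=I P2=I P3=M  mem[L1]=30
15. P0: load  L1  bus=[BusRd]  L1: P0=S P1=I P2=I P3=O  mem[L1]=30
16. P1: store L0 := 11  bus=[BusUpgr,Flush]  L0: P0=I P1=M P2=I P3=I  mem[L0]=52
17. P1: store L2 := 84  bus=[BusRdX,Flush]  L2: P0=I P1=M P2=I P3=I  mem[L2]=83
18. P0: load  L2  bus=[BusRd]  L2: P0=S P1=O P2=I P3=I  mem[L2]=83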